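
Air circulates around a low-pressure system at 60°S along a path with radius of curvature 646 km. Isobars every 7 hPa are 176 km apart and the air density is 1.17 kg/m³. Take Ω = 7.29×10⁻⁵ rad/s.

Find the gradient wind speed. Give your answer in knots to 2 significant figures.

41 knots

Coriolis parameter at 60°S:
f = 2Ω sin φ = 2 × 7.29×10⁻⁵ × sin 60° = 1.26×10⁻⁴ s⁻¹
Pressure gradient: |∂P/∂n| = 700 Pa / 176000 m = 3.98×10⁻³ Pa/m
Geostrophic speed: V_g = |∂P/∂n|/(fρ) = 3.98×10⁻³/(1.26×10⁻⁴ × 1.17) = 26.9 m/s
Around a low, centrifugal force acts outward with Coriolis, so pressure-gradient force balances both:
(1/ρ)|∂P/∂n| = fV + V²/R  →  V² + fR·V − fR·V_g = 0
With fR = 1.26×10⁻⁴ × 646×10³ m = 81.6 m/s:
V = [−fR + √((fR)² + 4 fR V_g)]/2 = [−81.6 + √(81.6² + 4×81.6×26.9)]/2 = 21.3 m/s
Subgeostrophic (V < V_g = 26.9 m/s), as expected around a low.
Converting: 21.3 m/s × 1.944 = 41 knots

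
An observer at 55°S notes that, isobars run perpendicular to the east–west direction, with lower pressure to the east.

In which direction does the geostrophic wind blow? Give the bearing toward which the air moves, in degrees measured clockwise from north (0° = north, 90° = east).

The pressure-gradient force points toward the east (bearing 090°).
Geostrophic balance: in the Southern Hemisphere the Coriolis force deflects motion to the left, so the geostrophic wind blows 90° to the left of the pressure-gradient force (low pressure on the right).
Rotating 090° by 90° counterclockwise gives 000° — the wind blows toward the north.

000°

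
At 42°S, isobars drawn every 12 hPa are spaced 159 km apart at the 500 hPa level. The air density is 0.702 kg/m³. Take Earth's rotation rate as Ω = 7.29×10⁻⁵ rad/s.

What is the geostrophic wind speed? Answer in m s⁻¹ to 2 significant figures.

Coriolis parameter at 42°S:
f = 2Ω sin φ = 2 × 7.29×10⁻⁵ × sin 42° = 9.76×10⁻⁵ s⁻¹
Pressure gradient: |∂P/∂n| = 1200 Pa / 159000 m = 7.55×10⁻³ Pa/m
Geostrophic balance (pressure-gradient force = Coriolis force):
V_g = (1/(fρ)) |∂P/∂n| = 7.55×10⁻³ / (9.76×10⁻⁵ × 0.702) = 110 m/s

110 m s⁻¹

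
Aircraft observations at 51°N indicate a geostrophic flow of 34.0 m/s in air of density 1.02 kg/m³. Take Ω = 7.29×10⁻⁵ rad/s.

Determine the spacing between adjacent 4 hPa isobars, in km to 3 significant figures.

Coriolis parameter at 51°N:
f = 2Ω sin φ = 2 × 7.29×10⁻⁵ × sin 51° = 1.13×10⁻⁴ s⁻¹
Geostrophic balance rearranged: |∂P/∂n| = f ρ V_g
|∂P/∂n| = 1.13×10⁻⁴ × 1.02 × 34.0 = 3.93×10⁻³ Pa/m
Isobar spacing: Δn = ΔP/|∂P/∂n| = 400 Pa / 3.93×10⁻³ Pa/m = 101794 m ≈ 102 km

102 km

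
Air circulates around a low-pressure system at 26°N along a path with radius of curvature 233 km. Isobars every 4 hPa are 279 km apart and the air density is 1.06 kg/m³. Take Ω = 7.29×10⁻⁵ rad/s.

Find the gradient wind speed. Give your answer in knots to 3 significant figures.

Coriolis parameter at 26°N:
f = 2Ω sin φ = 2 × 7.29×10⁻⁵ × sin 26° = 6.39×10⁻⁵ s⁻¹
Pressure gradient: |∂P/∂n| = 400 Pa / 279000 m = 1.43×10⁻³ Pa/m
Geostrophic speed: V_g = |∂P/∂n|/(fρ) = 1.43×10⁻³/(6.39×10⁻⁵ × 1.06) = 21.2 m/s
Around a low, centrifugal force acts outward with Coriolis, so pressure-gradient force balances both:
(1/ρ)|∂P/∂n| = fV + V²/R  →  V² + fR·V − fR·V_g = 0
With fR = 6.39×10⁻⁵ × 233×10³ m = 14.9 m/s:
V = [−fR + √((fR)² + 4 fR V_g)]/2 = [−14.9 + √(14.9² + 4×14.9×21.2)]/2 = 11.8 m/s
Subgeostrophic (V < V_g = 21.2 m/s), as expected around a low.
Converting: 11.8 m/s × 1.944 = 22.9 knots

22.9 knots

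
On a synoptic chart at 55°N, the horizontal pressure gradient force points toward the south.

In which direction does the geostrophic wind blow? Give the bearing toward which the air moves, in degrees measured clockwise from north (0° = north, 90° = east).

The pressure-gradient force points toward the south (bearing 180°).
Geostrophic balance: in the Northern Hemisphere the Coriolis force deflects motion to the right, so the geostrophic wind blows 90° to the right of the pressure-gradient force (low pressure on the left).
Rotating 180° by 90° clockwise gives 270° — the wind blows toward the west.

270°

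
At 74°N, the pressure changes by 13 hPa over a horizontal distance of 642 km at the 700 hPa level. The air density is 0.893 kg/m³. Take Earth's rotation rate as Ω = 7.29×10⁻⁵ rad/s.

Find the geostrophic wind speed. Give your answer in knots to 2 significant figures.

31 knots

Coriolis parameter at 74°N:
f = 2Ω sin φ = 2 × 7.29×10⁻⁵ × sin 74° = 1.40×10⁻⁴ s⁻¹
Pressure gradient: |∂P/∂n| = 1300 Pa / 642000 m = 2.02×10⁻³ Pa/m
Geostrophic balance (pressure-gradient force = Coriolis force):
V_g = (1/(fρ)) |∂P/∂n| = 2.02×10⁻³ / (1.40×10⁻⁴ × 0.893) = 16.2 m/s
Converting: 16.2 m/s × 1.944 = 31 knots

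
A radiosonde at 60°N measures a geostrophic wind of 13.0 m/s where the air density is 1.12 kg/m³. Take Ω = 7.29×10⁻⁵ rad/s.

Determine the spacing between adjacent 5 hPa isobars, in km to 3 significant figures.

272 km

Coriolis parameter at 60°N:
f = 2Ω sin φ = 2 × 7.29×10⁻⁵ × sin 60° = 1.26×10⁻⁴ s⁻¹
Geostrophic balance rearranged: |∂P/∂n| = f ρ V_g
|∂P/∂n| = 1.26×10⁻⁴ × 1.12 × 13.0 = 1.84×10⁻³ Pa/m
Isobar spacing: Δn = ΔP/|∂P/∂n| = 500 Pa / 1.84×10⁻³ Pa/m = 271970 m ≈ 272 km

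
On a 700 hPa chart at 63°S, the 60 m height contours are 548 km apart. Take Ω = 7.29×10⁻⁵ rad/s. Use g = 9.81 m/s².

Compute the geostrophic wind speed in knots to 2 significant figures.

Coriolis parameter at 63°S:
f = 2Ω sin φ = 2 × 7.29×10⁻⁵ × sin 63° = 1.30×10⁻⁴ s⁻¹
Height gradient: |∂Z/∂n| = 60 m / 548000 m = 1.09×10⁻⁴
On a pressure surface, geostrophic balance gives V_g = (g/f)|∂Z/∂n|:
V_g = 9.81 × 1.09×10⁻⁴ / 1.30×10⁻⁴ = 8.27 m/s
Converting: 8.27 m/s × 1.944 = 16 knots

16 knots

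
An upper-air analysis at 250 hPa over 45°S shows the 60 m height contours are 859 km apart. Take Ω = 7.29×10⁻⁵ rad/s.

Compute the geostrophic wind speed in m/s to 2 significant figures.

Coriolis parameter at 45°S:
f = 2Ω sin φ = 2 × 7.29×10⁻⁵ × sin 45° = 1.03×10⁻⁴ s⁻¹
Height gradient: |∂Z/∂n| = 60 m / 859000 m = 6.98×10⁻⁵
On a pressure surface, geostrophic balance gives V_g = (g/f)|∂Z/∂n|:
V_g = 9.81 × 6.98×10⁻⁵ / 1.03×10⁻⁴ = 6.65 m/s

6.6 m/s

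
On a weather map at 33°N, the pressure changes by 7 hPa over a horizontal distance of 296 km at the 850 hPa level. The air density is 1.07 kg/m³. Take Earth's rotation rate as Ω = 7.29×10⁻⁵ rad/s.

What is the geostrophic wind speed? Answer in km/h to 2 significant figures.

Coriolis parameter at 33°N:
f = 2Ω sin φ = 2 × 7.29×10⁻⁵ × sin 33° = 7.94×10⁻⁵ s⁻¹
Pressure gradient: |∂P/∂n| = 700 Pa / 296000 m = 2.36×10⁻³ Pa/m
Geostrophic balance (pressure-gradient force = Coriolis force):
V_g = (1/(fρ)) |∂P/∂n| = 2.36×10⁻³ / (7.94×10⁻⁵ × 1.07) = 27.8 m/s
Converting: 27.8 m/s × 3.6 = 100 km/h

100 km/h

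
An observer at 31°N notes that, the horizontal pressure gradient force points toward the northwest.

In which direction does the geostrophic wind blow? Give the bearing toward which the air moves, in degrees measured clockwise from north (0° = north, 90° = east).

045°

The pressure-gradient force points toward the northwest (bearing 315°).
Geostrophic balance: in the Northern Hemisphere the Coriolis force deflects motion to the right, so the geostrophic wind blows 90° to the right of the pressure-gradient force (low pressure on the left).
Rotating 315° by 90° clockwise gives 045° — the wind blows toward the northeast.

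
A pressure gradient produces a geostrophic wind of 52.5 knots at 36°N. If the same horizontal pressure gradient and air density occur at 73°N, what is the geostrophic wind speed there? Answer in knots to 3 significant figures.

With the same pressure gradient and density, V_g ∝ 1/f ∝ 1/sin φ.
V₂ = V₁ · sin φ₁ / sin φ₂ = 52.5 × sin 36° / sin 73°
V₂ = 52.5 × 0.5878/0.9563 = 32.3 knots

32.3 knots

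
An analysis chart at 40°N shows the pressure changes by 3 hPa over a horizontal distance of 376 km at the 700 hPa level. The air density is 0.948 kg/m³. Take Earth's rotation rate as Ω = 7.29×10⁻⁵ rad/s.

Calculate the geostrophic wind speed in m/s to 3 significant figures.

Coriolis parameter at 40°N:
f = 2Ω sin φ = 2 × 7.29×10⁻⁵ × sin 40° = 9.37×10⁻⁵ s⁻¹
Pressure gradient: |∂P/∂n| = 300 Pa / 376000 m = 7.98×10⁻⁴ Pa/m
Geostrophic balance (pressure-gradient force = Coriolis force):
V_g = (1/(fρ)) |∂P/∂n| = 7.98×10⁻⁴ / (9.37×10⁻⁵ × 0.948) = 8.98 m/s

8.98 m/s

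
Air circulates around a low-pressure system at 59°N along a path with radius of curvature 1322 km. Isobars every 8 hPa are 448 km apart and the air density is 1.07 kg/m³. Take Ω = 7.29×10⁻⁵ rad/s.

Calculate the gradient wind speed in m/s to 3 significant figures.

Coriolis parameter at 59°N:
f = 2Ω sin φ = 2 × 7.29×10⁻⁵ × sin 59° = 1.25×10⁻⁴ s⁻¹
Pressure gradient: |∂P/∂n| = 800 Pa / 448000 m = 1.79×10⁻³ Pa/m
Geostrophic speed: V_g = |∂P/∂n|/(fρ) = 1.79×10⁻³/(1.25×10⁻⁴ × 1.07) = 13.4 m/s
Around a low, centrifugal force acts outward with Coriolis, so pressure-gradient force balances both:
(1/ρ)|∂P/∂n| = fV + V²/R  →  V² + fR·V − fR·V_g = 0
With fR = 1.25×10⁻⁴ × 1322×10³ m = 165 m/s:
V = [−fR + √((fR)² + 4 fR V_g)]/2 = [−165 + √(165² + 4×165×13.4)]/2 = 12.4 m/s
Subgeostrophic (V < V_g = 13.4 m/s), as expected around a low.

12.4 m/s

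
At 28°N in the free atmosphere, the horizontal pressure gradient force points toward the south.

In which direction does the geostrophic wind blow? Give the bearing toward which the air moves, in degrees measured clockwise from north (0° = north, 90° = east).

The pressure-gradient force points toward the south (bearing 180°).
Geostrophic balance: in the Northern Hemisphere the Coriolis force deflects motion to the right, so the geostrophic wind blows 90° to the right of the pressure-gradient force (low pressure on the left).
Rotating 180° by 90° clockwise gives 270° — the wind blows toward the west.

270°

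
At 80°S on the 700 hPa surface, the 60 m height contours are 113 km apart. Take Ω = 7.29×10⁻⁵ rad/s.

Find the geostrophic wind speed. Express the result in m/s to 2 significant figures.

Coriolis parameter at 80°S:
f = 2Ω sin φ = 2 × 7.29×10⁻⁵ × sin 80° = 1.44×10⁻⁴ s⁻¹
Height gradient: |∂Z/∂n| = 60 m / 113000 m = 5.31×10⁻⁴
On a pressure surface, geostrophic balance gives V_g = (g/f)|∂Z/∂n|:
V_g = 9.81 × 5.31×10⁻⁴ / 1.44×10⁻⁴ = 36.3 m/s

36 m/s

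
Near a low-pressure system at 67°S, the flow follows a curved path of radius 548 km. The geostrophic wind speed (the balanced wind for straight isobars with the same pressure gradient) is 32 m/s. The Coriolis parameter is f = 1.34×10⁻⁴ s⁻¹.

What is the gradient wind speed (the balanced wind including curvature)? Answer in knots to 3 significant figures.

46.8 knots

Around a low, centrifugal force acts outward with Coriolis, so pressure-gradient force balances both:
(1/ρ)|∂P/∂n| = fV + V²/R  →  V² + fR·V − fR·V_g = 0
With fR = 1.34×10⁻⁴ × 548×10³ m = 73.4 m/s:
V = [−fR + √((fR)² + 4 fR V_g)]/2 = [−73.4 + √(73.4² + 4×73.4×32)]/2 = 24.1 m/s
Subgeostrophic (V < V_g = 32 m/s), as expected around a low.
Converting: 24.1 m/s × 1.944 = 46.8 knots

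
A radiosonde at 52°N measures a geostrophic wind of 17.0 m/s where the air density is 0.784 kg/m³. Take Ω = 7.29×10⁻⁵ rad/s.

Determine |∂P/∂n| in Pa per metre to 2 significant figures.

Coriolis parameter at 52°N:
f = 2Ω sin φ = 2 × 7.29×10⁻⁵ × sin 52° = 1.15×10⁻⁴ s⁻¹
Geostrophic balance rearranged: |∂P/∂n| = f ρ V_g
|∂P/∂n| = 1.15×10⁻⁴ × 0.784 × 17.0 = 1.53×10⁻³ Pa/m

1.5×10⁻³ Pa/m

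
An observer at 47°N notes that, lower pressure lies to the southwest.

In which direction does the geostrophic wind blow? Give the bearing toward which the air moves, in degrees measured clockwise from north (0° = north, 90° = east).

The pressure-gradient force points toward the southwest (bearing 225°).
Geostrophic balance: in the Northern Hemisphere the Coriolis force deflects motion to the right, so the geostrophic wind blows 90° to the right of the pressure-gradient force (low pressure on the left).
Rotating 225° by 90° clockwise gives 315° — the wind blows toward the northwest.

315°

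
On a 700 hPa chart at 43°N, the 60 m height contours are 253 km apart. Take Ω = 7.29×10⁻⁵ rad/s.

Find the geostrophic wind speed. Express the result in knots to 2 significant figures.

45 knots

Coriolis parameter at 43°N:
f = 2Ω sin φ = 2 × 7.29×10⁻⁵ × sin 43° = 9.94×10⁻⁵ s⁻¹
Height gradient: |∂Z/∂n| = 60 m / 253000 m = 2.37×10⁻⁴
On a pressure surface, geostrophic balance gives V_g = (g/f)|∂Z/∂n|:
V_g = 9.81 × 2.37×10⁻⁴ / 9.94×10⁻⁵ = 23.4 m/s
Converting: 23.4 m/s × 1.944 = 45 knots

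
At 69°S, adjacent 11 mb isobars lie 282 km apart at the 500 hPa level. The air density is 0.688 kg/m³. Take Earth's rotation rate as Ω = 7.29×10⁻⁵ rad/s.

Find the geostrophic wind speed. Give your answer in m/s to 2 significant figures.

42 m/s

Coriolis parameter at 69°S:
f = 2Ω sin φ = 2 × 7.29×10⁻⁵ × sin 69° = 1.36×10⁻⁴ s⁻¹
Pressure gradient: |∂P/∂n| = 1100 Pa / 282000 m = 3.90×10⁻³ Pa/m
Geostrophic balance (pressure-gradient force = Coriolis force):
V_g = (1/(fρ)) |∂P/∂n| = 3.90×10⁻³ / (1.36×10⁻⁴ × 0.688) = 41.7 m/s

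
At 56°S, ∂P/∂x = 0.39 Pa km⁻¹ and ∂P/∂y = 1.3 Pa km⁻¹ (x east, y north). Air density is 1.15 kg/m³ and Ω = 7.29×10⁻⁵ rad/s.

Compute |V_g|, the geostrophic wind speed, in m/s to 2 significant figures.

Coriolis parameter at 56°S:
f = 2Ω sin φ = 2 × 7.29×10⁻⁵ × sin 56° = 1.21×10⁻⁴ s⁻¹
In the Southern Hemisphere f is negative: f = −1.21×10⁻⁴ s⁻¹.
Component geostrophic relations (x east, y north):
u_g = −(1/(fρ)) ∂P/∂y,  v_g = (1/(fρ)) ∂P/∂x
u_g = −(1.3×10⁻³)/(−1.21×10⁻⁴ × 1.15) = 9.35 m/s;  v_g = (0.39×10⁻³)/(−1.21×10⁻⁴ × 1.15) = −2.81 m/s
|V_g| = √(u_g² + v_g²) = 9.76 m/s

9.8 m/s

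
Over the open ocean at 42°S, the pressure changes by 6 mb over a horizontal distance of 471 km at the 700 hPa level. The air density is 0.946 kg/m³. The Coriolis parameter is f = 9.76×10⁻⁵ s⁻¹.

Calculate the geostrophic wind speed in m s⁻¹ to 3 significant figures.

Pressure gradient: |∂P/∂n| = 600 Pa / 471000 m = 1.27×10⁻³ Pa/m
Geostrophic balance (pressure-gradient force = Coriolis force):
V_g = (1/(fρ)) |∂P/∂n| = 1.27×10⁻³ / (9.76×10⁻⁵ × 0.946) = 13.8 m/s

13.8 m s⁻¹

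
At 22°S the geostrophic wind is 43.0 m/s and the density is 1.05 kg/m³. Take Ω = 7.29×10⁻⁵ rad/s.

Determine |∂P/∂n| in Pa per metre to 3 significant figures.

2.47×10⁻³ Pa/m

Coriolis parameter at 22°S:
f = 2Ω sin φ = 2 × 7.29×10⁻⁵ × sin 22° = 5.46×10⁻⁵ s⁻¹
Geostrophic balance rearranged: |∂P/∂n| = f ρ V_g
|∂P/∂n| = 5.46×10⁻⁵ × 1.05 × 43.0 = 2.47×10⁻³ Pa/m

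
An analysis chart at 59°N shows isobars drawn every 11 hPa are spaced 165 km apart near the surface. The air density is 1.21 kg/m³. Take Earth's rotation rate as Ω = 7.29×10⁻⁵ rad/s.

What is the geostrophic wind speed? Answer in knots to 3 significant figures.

85.7 knots

Coriolis parameter at 59°N:
f = 2Ω sin φ = 2 × 7.29×10⁻⁵ × sin 59° = 1.25×10⁻⁴ s⁻¹
Pressure gradient: |∂P/∂n| = 1100 Pa / 165000 m = 6.67×10⁻³ Pa/m
Geostrophic balance (pressure-gradient force = Coriolis force):
V_g = (1/(fρ)) |∂P/∂n| = 6.67×10⁻³ / (1.25×10⁻⁴ × 1.21) = 44.1 m/s
Converting: 44.1 m/s × 1.944 = 85.7 knots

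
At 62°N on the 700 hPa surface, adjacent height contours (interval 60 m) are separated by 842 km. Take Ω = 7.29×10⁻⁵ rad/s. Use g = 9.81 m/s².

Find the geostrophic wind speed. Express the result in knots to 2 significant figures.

Coriolis parameter at 62°N:
f = 2Ω sin φ = 2 × 7.29×10⁻⁵ × sin 62° = 1.29×10⁻⁴ s⁻¹
Height gradient: |∂Z/∂n| = 60 m / 842000 m = 7.13×10⁻⁵
On a pressure surface, geostrophic balance gives V_g = (g/f)|∂Z/∂n|:
V_g = 9.81 × 7.13×10⁻⁵ / 1.29×10⁻⁴ = 5.43 m/s
Converting: 5.43 m/s × 1.944 = 11 knots

11 knots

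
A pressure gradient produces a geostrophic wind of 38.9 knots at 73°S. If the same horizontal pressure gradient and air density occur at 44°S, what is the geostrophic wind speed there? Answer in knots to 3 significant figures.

With the same pressure gradient and density, V_g ∝ 1/f ∝ 1/sin φ.
V₂ = V₁ · sin φ₁ / sin φ₂ = 38.9 × sin 73° / sin 44°
V₂ = 38.9 × 0.9563/0.6947 = 53.6 knots

53.6 knots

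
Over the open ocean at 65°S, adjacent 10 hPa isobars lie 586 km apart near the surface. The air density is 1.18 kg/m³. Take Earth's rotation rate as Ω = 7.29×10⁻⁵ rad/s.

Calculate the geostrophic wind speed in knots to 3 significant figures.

Coriolis parameter at 65°S:
f = 2Ω sin φ = 2 × 7.29×10⁻⁵ × sin 65° = 1.32×10⁻⁴ s⁻¹
Pressure gradient: |∂P/∂n| = 1000 Pa / 586000 m = 1.71×10⁻³ Pa/m
Geostrophic balance (pressure-gradient force = Coriolis force):
V_g = (1/(fρ)) |∂P/∂n| = 1.71×10⁻³ / (1.32×10⁻⁴ × 1.18) = 10.9 m/s
Converting: 10.9 m/s × 1.944 = 21.3 knots

21.3 knots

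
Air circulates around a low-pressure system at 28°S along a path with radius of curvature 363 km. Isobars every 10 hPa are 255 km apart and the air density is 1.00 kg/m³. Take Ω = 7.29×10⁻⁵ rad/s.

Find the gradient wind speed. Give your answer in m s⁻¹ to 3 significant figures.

27.3 m s⁻¹

Coriolis parameter at 28°S:
f = 2Ω sin φ = 2 × 7.29×10⁻⁵ × sin 28° = 6.84×10⁻⁵ s⁻¹
Pressure gradient: |∂P/∂n| = 1000 Pa / 255000 m = 3.92×10⁻³ Pa/m
Geostrophic speed: V_g = |∂P/∂n|/(fρ) = 3.92×10⁻³/(6.84×10⁻⁵ × 1.00) = 57.3 m/s
Around a low, centrifugal force acts outward with Coriolis, so pressure-gradient force balances both:
(1/ρ)|∂P/∂n| = fV + V²/R  →  V² + fR·V − fR·V_g = 0
With fR = 6.84×10⁻⁵ × 363×10³ m = 24.8 m/s:
V = [−fR + √((fR)² + 4 fR V_g)]/2 = [−24.8 + √(24.8² + 4×24.8×57.3)]/2 = 27.3 m/s
Subgeostrophic (V < V_g = 57.3 m/s), as expected around a low.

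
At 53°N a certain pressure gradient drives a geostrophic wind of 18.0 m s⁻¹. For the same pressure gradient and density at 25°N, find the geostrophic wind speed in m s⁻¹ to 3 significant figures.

With the same pressure gradient and density, V_g ∝ 1/f ∝ 1/sin φ.
V₂ = V₁ · sin φ₁ / sin φ₂ = 18.0 × sin 53° / sin 25°
V₂ = 18.0 × 0.7986/0.4226 = 34.0 m s⁻¹

34.0 m s⁻¹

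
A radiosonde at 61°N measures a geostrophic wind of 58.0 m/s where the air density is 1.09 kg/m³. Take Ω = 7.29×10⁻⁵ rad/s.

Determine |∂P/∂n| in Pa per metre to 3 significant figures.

8.06×10⁻³ Pa/m

Coriolis parameter at 61°N:
f = 2Ω sin φ = 2 × 7.29×10⁻⁵ × sin 61° = 1.28×10⁻⁴ s⁻¹
Geostrophic balance rearranged: |∂P/∂n| = f ρ V_g
|∂P/∂n| = 1.28×10⁻⁴ × 1.09 × 58.0 = 8.06×10⁻³ Pa/m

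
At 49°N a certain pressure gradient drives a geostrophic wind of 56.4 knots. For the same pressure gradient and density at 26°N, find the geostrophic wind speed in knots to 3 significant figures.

97.1 knots

With the same pressure gradient and density, V_g ∝ 1/f ∝ 1/sin φ.
V₂ = V₁ · sin φ₁ / sin φ₂ = 56.4 × sin 49° / sin 26°
V₂ = 56.4 × 0.7547/0.4384 = 97.1 knots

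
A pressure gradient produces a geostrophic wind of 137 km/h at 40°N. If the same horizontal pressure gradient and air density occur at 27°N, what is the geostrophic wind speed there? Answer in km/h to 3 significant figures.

194 km/h

With the same pressure gradient and density, V_g ∝ 1/f ∝ 1/sin φ.
V₂ = V₁ · sin φ₁ / sin φ₂ = 137 × sin 40° / sin 27°
V₂ = 137 × 0.6428/0.4540 = 194 km/h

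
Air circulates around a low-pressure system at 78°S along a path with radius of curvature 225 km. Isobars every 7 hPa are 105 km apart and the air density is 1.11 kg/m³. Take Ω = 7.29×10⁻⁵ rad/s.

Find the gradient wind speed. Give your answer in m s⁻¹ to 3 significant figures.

24.1 m s⁻¹

Coriolis parameter at 78°S:
f = 2Ω sin φ = 2 × 7.29×10⁻⁵ × sin 78° = 1.43×10⁻⁴ s⁻¹
Pressure gradient: |∂P/∂n| = 700 Pa / 105000 m = 6.67×10⁻³ Pa/m
Geostrophic speed: V_g = |∂P/∂n|/(fρ) = 6.67×10⁻³/(1.43×10⁻⁴ × 1.11) = 42.1 m/s
Around a low, centrifugal force acts outward with Coriolis, so pressure-gradient force balances both:
(1/ρ)|∂P/∂n| = fV + V²/R  →  V² + fR·V − fR·V_g = 0
With fR = 1.43×10⁻⁴ × 225×10³ m = 32.1 m/s:
V = [−fR + √((fR)² + 4 fR V_g)]/2 = [−32.1 + √(32.1² + 4×32.1×42.1)]/2 = 24.1 m/s
Subgeostrophic (V < V_g = 42.1 m/s), as expected around a low.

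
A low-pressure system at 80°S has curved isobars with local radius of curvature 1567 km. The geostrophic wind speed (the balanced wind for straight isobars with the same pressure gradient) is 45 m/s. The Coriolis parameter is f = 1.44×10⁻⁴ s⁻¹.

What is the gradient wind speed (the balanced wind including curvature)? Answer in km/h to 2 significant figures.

Around a low, centrifugal force acts outward with Coriolis, so pressure-gradient force balances both:
(1/ρ)|∂P/∂n| = fV + V²/R  →  V² + fR·V − fR·V_g = 0
With fR = 1.44×10⁻⁴ × 1567×10³ m = 226 m/s:
V = [−fR + √((fR)² + 4 fR V_g)]/2 = [−226 + √(226² + 4×226×45)]/2 = 38.4 m/s
Subgeostrophic (V < V_g = 45 m/s), as expected around a low.
Converting: 38.4 m/s × 3.6 = 140 km/h

140 km/h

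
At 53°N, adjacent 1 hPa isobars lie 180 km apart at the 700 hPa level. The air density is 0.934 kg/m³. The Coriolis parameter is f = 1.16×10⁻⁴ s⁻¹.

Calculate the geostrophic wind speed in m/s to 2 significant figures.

5.1 m/s

Pressure gradient: |∂P/∂n| = 100 Pa / 180000 m = 5.56×10⁻⁴ Pa/m
Geostrophic balance (pressure-gradient force = Coriolis force):
V_g = (1/(fρ)) |∂P/∂n| = 5.56×10⁻⁴ / (1.16×10⁻⁴ × 0.934) = 5.13 m/s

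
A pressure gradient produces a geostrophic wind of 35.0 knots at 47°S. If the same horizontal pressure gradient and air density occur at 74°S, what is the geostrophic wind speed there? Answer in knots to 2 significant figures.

27 knots

With the same pressure gradient and density, V_g ∝ 1/f ∝ 1/sin φ.
V₂ = V₁ · sin φ₁ / sin φ₂ = 35.0 × sin 47° / sin 74°
V₂ = 35.0 × 0.7314/0.9613 = 27 knots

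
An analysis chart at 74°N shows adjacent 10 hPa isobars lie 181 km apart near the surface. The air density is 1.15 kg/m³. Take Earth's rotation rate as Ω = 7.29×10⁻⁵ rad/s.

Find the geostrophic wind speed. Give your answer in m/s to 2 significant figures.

34 m/s

Coriolis parameter at 74°N:
f = 2Ω sin φ = 2 × 7.29×10⁻⁵ × sin 74° = 1.40×10⁻⁴ s⁻¹
Pressure gradient: |∂P/∂n| = 1000 Pa / 181000 m = 5.52×10⁻³ Pa/m
Geostrophic balance (pressure-gradient force = Coriolis force):
V_g = (1/(fρ)) |∂P/∂n| = 5.52×10⁻³ / (1.40×10⁻⁴ × 1.15) = 34.3 m/s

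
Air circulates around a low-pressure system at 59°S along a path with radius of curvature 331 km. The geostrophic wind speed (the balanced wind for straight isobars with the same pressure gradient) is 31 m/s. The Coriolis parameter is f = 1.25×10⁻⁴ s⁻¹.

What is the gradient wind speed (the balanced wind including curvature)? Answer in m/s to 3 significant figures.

20.7 m/s

Around a low, centrifugal force acts outward with Coriolis, so pressure-gradient force balances both:
(1/ρ)|∂P/∂n| = fV + V²/R  →  V² + fR·V − fR·V_g = 0
With fR = 1.25×10⁻⁴ × 331×10³ m = 41.4 m/s:
V = [−fR + √((fR)² + 4 fR V_g)]/2 = [−41.4 + √(41.4² + 4×41.4×31)]/2 = 20.7 m/s
Subgeostrophic (V < V_g = 31 m/s), as expected around a low.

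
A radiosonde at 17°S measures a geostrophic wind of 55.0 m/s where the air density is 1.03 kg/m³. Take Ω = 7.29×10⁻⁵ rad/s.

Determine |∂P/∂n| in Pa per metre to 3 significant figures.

Coriolis parameter at 17°S:
f = 2Ω sin φ = 2 × 7.29×10⁻⁵ × sin 17° = 4.26×10⁻⁵ s⁻¹
Geostrophic balance rearranged: |∂P/∂n| = f ρ V_g
|∂P/∂n| = 4.26×10⁻⁵ × 1.03 × 55.0 = 2.41×10⁻³ Pa/m

2.41×10⁻³ Pa/m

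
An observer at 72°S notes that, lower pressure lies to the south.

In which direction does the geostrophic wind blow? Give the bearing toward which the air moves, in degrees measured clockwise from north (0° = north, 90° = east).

090°

The pressure-gradient force points toward the south (bearing 180°).
Geostrophic balance: in the Southern Hemisphere the Coriolis force deflects motion to the left, so the geostrophic wind blows 90° to the left of the pressure-gradient force (low pressure on the right).
Rotating 180° by 90° counterclockwise gives 090° — the wind blows toward the east.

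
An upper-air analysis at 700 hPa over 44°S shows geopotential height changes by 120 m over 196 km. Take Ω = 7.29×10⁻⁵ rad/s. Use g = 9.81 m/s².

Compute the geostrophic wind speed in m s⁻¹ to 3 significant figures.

59.3 m s⁻¹

Coriolis parameter at 44°S:
f = 2Ω sin φ = 2 × 7.29×10⁻⁵ × sin 44° = 1.01×10⁻⁴ s⁻¹
Height gradient: |∂Z/∂n| = 120 m / 196000 m = 6.12×10⁻⁴
On a pressure surface, geostrophic balance gives V_g = (g/f)|∂Z/∂n|:
V_g = 9.81 × 6.12×10⁻⁴ / 1.01×10⁻⁴ = 59.3 m/s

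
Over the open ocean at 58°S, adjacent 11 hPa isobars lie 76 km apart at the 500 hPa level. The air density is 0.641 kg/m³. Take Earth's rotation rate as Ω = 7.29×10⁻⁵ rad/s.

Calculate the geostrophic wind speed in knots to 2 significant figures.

Coriolis parameter at 58°S:
f = 2Ω sin φ = 2 × 7.29×10⁻⁵ × sin 58° = 1.24×10⁻⁴ s⁻¹
Pressure gradient: |∂P/∂n| = 1100 Pa / 76000 m = 1.45×10⁻² Pa/m
Geostrophic balance (pressure-gradient force = Coriolis force):
V_g = (1/(fρ)) |∂P/∂n| = 1.45×10⁻² / (1.24×10⁻⁴ × 0.641) = 183 m/s
Converting: 183 m/s × 1.944 = 350 knots

350 knots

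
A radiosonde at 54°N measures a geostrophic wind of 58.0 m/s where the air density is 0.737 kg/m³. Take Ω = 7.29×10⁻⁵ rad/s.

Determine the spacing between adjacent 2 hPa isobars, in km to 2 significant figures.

40 km

Coriolis parameter at 54°N:
f = 2Ω sin φ = 2 × 7.29×10⁻⁵ × sin 54° = 1.18×10⁻⁴ s⁻¹
Geostrophic balance rearranged: |∂P/∂n| = f ρ V_g
|∂P/∂n| = 1.18×10⁻⁴ × 0.737 × 58.0 = 5.04×10⁻³ Pa/m
Isobar spacing: Δn = ΔP/|∂P/∂n| = 200 Pa / 5.04×10⁻³ Pa/m = 39666 m ≈ 40 km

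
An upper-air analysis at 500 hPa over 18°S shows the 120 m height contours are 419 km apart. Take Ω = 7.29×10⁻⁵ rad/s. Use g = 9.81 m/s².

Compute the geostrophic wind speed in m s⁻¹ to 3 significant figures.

Coriolis parameter at 18°S:
f = 2Ω sin φ = 2 × 7.29×10⁻⁵ × sin 18° = 4.51×10⁻⁵ s⁻¹
Height gradient: |∂Z/∂n| = 120 m / 419000 m = 2.86×10⁻⁴
On a pressure surface, geostrophic balance gives V_g = (g/f)|∂Z/∂n|:
V_g = 9.81 × 2.86×10⁻⁴ / 4.51×10⁻⁵ = 62.4 m/s

62.4 m s⁻¹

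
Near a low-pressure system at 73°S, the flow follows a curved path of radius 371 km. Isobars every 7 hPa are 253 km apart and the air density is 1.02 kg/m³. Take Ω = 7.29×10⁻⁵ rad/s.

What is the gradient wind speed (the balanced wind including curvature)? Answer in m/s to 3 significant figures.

Coriolis parameter at 73°S:
f = 2Ω sin φ = 2 × 7.29×10⁻⁵ × sin 73° = 1.39×10⁻⁴ s⁻¹
Pressure gradient: |∂P/∂n| = 700 Pa / 253000 m = 2.77×10⁻³ Pa/m
Geostrophic speed: V_g = |∂P/∂n|/(fρ) = 2.77×10⁻³/(1.39×10⁻⁴ × 1.02) = 19.5 m/s
Around a low, centrifugal force acts outward with Coriolis, so pressure-gradient force balances both:
(1/ρ)|∂P/∂n| = fV + V²/R  →  V² + fR·V − fR·V_g = 0
With fR = 1.39×10⁻⁴ × 371×10³ m = 51.7 m/s:
V = [−fR + √((fR)² + 4 fR V_g)]/2 = [−51.7 + √(51.7² + 4×51.7×19.5)]/2 = 15.1 m/s
Subgeostrophic (V < V_g = 19.5 m/s), as expected around a low.

15.1 m/s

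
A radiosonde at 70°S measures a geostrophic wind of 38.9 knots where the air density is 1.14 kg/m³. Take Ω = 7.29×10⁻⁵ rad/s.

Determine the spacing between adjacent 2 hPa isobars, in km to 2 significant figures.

Coriolis parameter at 70°S:
f = 2Ω sin φ = 2 × 7.29×10⁻⁵ × sin 70° = 1.37×10⁻⁴ s⁻¹
Wind speed in SI: 38.9 knots = 20.0 m/s
Geostrophic balance rearranged: |∂P/∂n| = f ρ V_g
|∂P/∂n| = 1.37×10⁻⁴ × 1.14 × 20.0 = 3.13×10⁻³ Pa/m
Isobar spacing: Δn = ΔP/|∂P/∂n| = 200 Pa / 3.13×10⁻³ Pa/m = 63987 m ≈ 64 km

64 km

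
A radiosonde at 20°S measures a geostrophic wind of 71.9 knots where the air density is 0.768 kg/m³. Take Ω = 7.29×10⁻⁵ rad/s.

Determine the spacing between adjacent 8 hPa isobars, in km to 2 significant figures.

Coriolis parameter at 20°S:
f = 2Ω sin φ = 2 × 7.29×10⁻⁵ × sin 20° = 4.99×10⁻⁵ s⁻¹
Wind speed in SI: 71.9 knots = 37.0 m/s
Geostrophic balance rearranged: |∂P/∂n| = f ρ V_g
|∂P/∂n| = 4.99×10⁻⁵ × 0.768 × 37.0 = 1.42×10⁻³ Pa/m
Isobar spacing: Δn = ΔP/|∂P/∂n| = 800 Pa / 1.42×10⁻³ Pa/m = 564745 m ≈ 560 km

560 km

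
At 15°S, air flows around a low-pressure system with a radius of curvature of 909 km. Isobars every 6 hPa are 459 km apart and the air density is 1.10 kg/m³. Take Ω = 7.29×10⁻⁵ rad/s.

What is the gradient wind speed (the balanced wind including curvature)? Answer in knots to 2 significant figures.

39 knots

Coriolis parameter at 15°S:
f = 2Ω sin φ = 2 × 7.29×10⁻⁵ × sin 15° = 3.77×10⁻⁵ s⁻¹
Pressure gradient: |∂P/∂n| = 600 Pa / 459000 m = 1.31×10⁻³ Pa/m
Geostrophic speed: V_g = |∂P/∂n|/(fρ) = 1.31×10⁻³/(3.77×10⁻⁵ × 1.10) = 31.5 m/s
Around a low, centrifugal force acts outward with Coriolis, so pressure-gradient force balances both:
(1/ρ)|∂P/∂n| = fV + V²/R  →  V² + fR·V − fR·V_g = 0
With fR = 3.77×10⁻⁵ × 909×10³ m = 34.3 m/s:
V = [−fR + √((fR)² + 4 fR V_g)]/2 = [−34.3 + √(34.3² + 4×34.3×31.5)]/2 = 19.9 m/s
Subgeostrophic (V < V_g = 31.5 m/s), as expected around a low.
Converting: 19.9 m/s × 1.944 = 39 knots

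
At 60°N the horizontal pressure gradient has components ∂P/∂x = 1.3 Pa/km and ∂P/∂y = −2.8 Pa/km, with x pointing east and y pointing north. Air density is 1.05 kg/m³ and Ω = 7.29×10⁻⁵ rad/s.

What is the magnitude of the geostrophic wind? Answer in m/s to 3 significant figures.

Coriolis parameter at 60°N:
f = 2Ω sin φ = 2 × 7.29×10⁻⁵ × sin 60° = 1.26×10⁻⁴ s⁻¹
Component geostrophic relations (x east, y north):
u_g = −(1/(fρ)) ∂P/∂y,  v_g = (1/(fρ)) ∂P/∂x
u_g = −(−2.8×10⁻³)/(1.26×10⁻⁴ × 1.05) = 21.1 m/s;  v_g = (1.3×10⁻³)/(1.26×10⁻⁴ × 1.05) = 9.81 m/s
|V_g| = √(u_g² + v_g²) = 23.3 m/s

23.3 m/s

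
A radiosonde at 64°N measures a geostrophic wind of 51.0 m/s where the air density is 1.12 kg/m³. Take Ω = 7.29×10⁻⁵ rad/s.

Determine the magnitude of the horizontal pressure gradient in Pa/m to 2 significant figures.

Coriolis parameter at 64°N:
f = 2Ω sin φ = 2 × 7.29×10⁻⁵ × sin 64° = 1.31×10⁻⁴ s⁻¹
Geostrophic balance rearranged: |∂P/∂n| = f ρ V_g
|∂P/∂n| = 1.31×10⁻⁴ × 1.12 × 51.0 = 7.49×10⁻³ Pa/m

7.5×10⁻³ Pa/m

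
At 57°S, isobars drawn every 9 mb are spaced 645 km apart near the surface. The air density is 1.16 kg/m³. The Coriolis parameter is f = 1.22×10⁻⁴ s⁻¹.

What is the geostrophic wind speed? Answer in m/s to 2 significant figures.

9.9 m/s

Pressure gradient: |∂P/∂n| = 900 Pa / 645000 m = 1.40×10⁻³ Pa/m
Geostrophic balance (pressure-gradient force = Coriolis force):
V_g = (1/(fρ)) |∂P/∂n| = 1.40×10⁻³ / (1.22×10⁻⁴ × 1.16) = 9.86 m/s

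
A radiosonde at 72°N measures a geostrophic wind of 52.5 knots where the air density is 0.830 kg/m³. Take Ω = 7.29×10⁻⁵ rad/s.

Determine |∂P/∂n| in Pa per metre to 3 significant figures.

3.11×10⁻³ Pa/m

Coriolis parameter at 72°N:
f = 2Ω sin φ = 2 × 7.29×10⁻⁵ × sin 72° = 1.39×10⁻⁴ s⁻¹
Wind speed in SI: 52.5 knots = 27.0 m/s
Geostrophic balance rearranged: |∂P/∂n| = f ρ V_g
|∂P/∂n| = 1.39×10⁻⁴ × 0.830 × 27.0 = 3.11×10⁻³ Pa/m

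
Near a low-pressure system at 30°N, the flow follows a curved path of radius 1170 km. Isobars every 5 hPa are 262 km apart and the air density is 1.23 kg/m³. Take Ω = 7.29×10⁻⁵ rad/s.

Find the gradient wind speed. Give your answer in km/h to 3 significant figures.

63.5 km/h

Coriolis parameter at 30°N:
f = 2Ω sin φ = 2 × 7.29×10⁻⁵ × sin 30° = 7.29×10⁻⁵ s⁻¹
Pressure gradient: |∂P/∂n| = 500 Pa / 262000 m = 1.91×10⁻³ Pa/m
Geostrophic speed: V_g = |∂P/∂n|/(fρ) = 1.91×10⁻³/(7.29×10⁻⁵ × 1.23) = 21.3 m/s
Around a low, centrifugal force acts outward with Coriolis, so pressure-gradient force balances both:
(1/ρ)|∂P/∂n| = fV + V²/R  →  V² + fR·V − fR·V_g = 0
With fR = 7.29×10⁻⁵ × 1170×10³ m = 85.3 m/s:
V = [−fR + √((fR)² + 4 fR V_g)]/2 = [−85.3 + √(85.3² + 4×85.3×21.3)]/2 = 17.6 m/s
Subgeostrophic (V < V_g = 21.3 m/s), as expected around a low.
Converting: 17.6 m/s × 3.6 = 63.5 km/h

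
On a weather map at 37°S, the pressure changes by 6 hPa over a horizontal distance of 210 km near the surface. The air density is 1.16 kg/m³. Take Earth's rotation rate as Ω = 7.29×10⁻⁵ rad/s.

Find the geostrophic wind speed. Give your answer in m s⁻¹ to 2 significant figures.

Coriolis parameter at 37°S:
f = 2Ω sin φ = 2 × 7.29×10⁻⁵ × sin 37° = 8.77×10⁻⁵ s⁻¹
Pressure gradient: |∂P/∂n| = 600 Pa / 210000 m = 2.86×10⁻³ Pa/m
Geostrophic balance (pressure-gradient force = Coriolis force):
V_g = (1/(fρ)) |∂P/∂n| = 2.86×10⁻³ / (8.77×10⁻⁵ × 1.16) = 28.1 m/s

28 m s⁻¹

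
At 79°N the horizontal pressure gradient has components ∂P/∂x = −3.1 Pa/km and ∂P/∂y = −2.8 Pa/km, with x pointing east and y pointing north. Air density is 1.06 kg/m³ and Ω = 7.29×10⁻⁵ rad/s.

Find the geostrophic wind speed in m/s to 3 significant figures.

Coriolis parameter at 79°N:
f = 2Ω sin φ = 2 × 7.29×10⁻⁵ × sin 79° = 1.43×10⁻⁴ s⁻¹
Component geostrophic relations (x east, y north):
u_g = −(1/(fρ)) ∂P/∂y,  v_g = (1/(fρ)) ∂P/∂x
u_g = −(−2.8×10⁻³)/(1.43×10⁻⁴ × 1.06) = 18.5 m/s;  v_g = (−3.1×10⁻³)/(1.43×10⁻⁴ × 1.06) = −20.4 m/s
|V_g| = √(u_g² + v_g²) = 27.5 m/s

27.5 m/s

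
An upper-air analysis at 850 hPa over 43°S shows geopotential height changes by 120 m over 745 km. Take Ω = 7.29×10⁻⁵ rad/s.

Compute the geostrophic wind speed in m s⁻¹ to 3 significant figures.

Coriolis parameter at 43°S:
f = 2Ω sin φ = 2 × 7.29×10⁻⁵ × sin 43° = 9.94×10⁻⁵ s⁻¹
Height gradient: |∂Z/∂n| = 120 m / 745000 m = 1.61×10⁻⁴
On a pressure surface, geostrophic balance gives V_g = (g/f)|∂Z/∂n|:
V_g = 9.81 × 1.61×10⁻⁴ / 9.94×10⁻⁵ = 15.9 m/s

15.9 m s⁻¹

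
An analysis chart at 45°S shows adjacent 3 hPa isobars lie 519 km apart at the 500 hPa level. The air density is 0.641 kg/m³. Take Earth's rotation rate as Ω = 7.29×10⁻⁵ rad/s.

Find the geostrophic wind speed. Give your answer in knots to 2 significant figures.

17 knots

Coriolis parameter at 45°S:
f = 2Ω sin φ = 2 × 7.29×10⁻⁵ × sin 45° = 1.03×10⁻⁴ s⁻¹
Pressure gradient: |∂P/∂n| = 300 Pa / 519000 m = 5.78×10⁻⁴ Pa/m
Geostrophic balance (pressure-gradient force = Coriolis force):
V_g = (1/(fρ)) |∂P/∂n| = 5.78×10⁻⁴ / (1.03×10⁻⁴ × 0.641) = 8.75 m/s
Converting: 8.75 m/s × 1.944 = 17 knots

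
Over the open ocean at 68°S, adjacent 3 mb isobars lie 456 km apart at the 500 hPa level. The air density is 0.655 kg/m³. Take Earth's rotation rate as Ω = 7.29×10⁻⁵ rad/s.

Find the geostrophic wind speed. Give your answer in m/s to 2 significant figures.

Coriolis parameter at 68°S:
f = 2Ω sin φ = 2 × 7.29×10⁻⁵ × sin 68° = 1.35×10⁻⁴ s⁻¹
Pressure gradient: |∂P/∂n| = 300 Pa / 456000 m = 6.58×10⁻⁴ Pa/m
Geostrophic balance (pressure-gradient force = Coriolis force):
V_g = (1/(fρ)) |∂P/∂n| = 6.58×10⁻⁴ / (1.35×10⁻⁴ × 0.655) = 7.43 m/s

7.4 m/s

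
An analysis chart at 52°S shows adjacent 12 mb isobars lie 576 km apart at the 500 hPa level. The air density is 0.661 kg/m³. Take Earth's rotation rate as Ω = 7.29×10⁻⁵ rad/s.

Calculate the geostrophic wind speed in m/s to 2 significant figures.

27 m/s

Coriolis parameter at 52°S:
f = 2Ω sin φ = 2 × 7.29×10⁻⁵ × sin 52° = 1.15×10⁻⁴ s⁻¹
Pressure gradient: |∂P/∂n| = 1200 Pa / 576000 m = 2.08×10⁻³ Pa/m
Geostrophic balance (pressure-gradient force = Coriolis force):
V_g = (1/(fρ)) |∂P/∂n| = 2.08×10⁻³ / (1.15×10⁻⁴ × 0.661) = 27.4 m/s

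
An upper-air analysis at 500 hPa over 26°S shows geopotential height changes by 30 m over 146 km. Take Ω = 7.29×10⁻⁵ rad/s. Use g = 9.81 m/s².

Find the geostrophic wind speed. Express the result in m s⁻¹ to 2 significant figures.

32 m s⁻¹

Coriolis parameter at 26°S:
f = 2Ω sin φ = 2 × 7.29×10⁻⁵ × sin 26° = 6.39×10⁻⁵ s⁻¹
Height gradient: |∂Z/∂n| = 30 m / 146000 m = 2.05×10⁻⁴
On a pressure surface, geostrophic balance gives V_g = (g/f)|∂Z/∂n|:
V_g = 9.81 × 2.05×10⁻⁴ / 6.39×10⁻⁵ = 31.5 m/s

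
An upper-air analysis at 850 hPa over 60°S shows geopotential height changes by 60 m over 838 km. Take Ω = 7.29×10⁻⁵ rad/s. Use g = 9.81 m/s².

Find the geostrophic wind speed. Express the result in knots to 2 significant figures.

Coriolis parameter at 60°S:
f = 2Ω sin φ = 2 × 7.29×10⁻⁵ × sin 60° = 1.26×10⁻⁴ s⁻¹
Height gradient: |∂Z/∂n| = 60 m / 838000 m = 7.16×10⁻⁵
On a pressure surface, geostrophic balance gives V_g = (g/f)|∂Z/∂n|:
V_g = 9.81 × 7.16×10⁻⁵ / 1.26×10⁻⁴ = 5.56 m/s
Converting: 5.56 m/s × 1.944 = 11 knots

11 knots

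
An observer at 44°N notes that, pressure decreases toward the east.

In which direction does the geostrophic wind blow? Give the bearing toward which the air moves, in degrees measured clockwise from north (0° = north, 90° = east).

180°

The pressure-gradient force points toward the east (bearing 090°).
Geostrophic balance: in the Northern Hemisphere the Coriolis force deflects motion to the right, so the geostrophic wind blows 90° to the right of the pressure-gradient force (low pressure on the left).
Rotating 090° by 90° clockwise gives 180° — the wind blows toward the south.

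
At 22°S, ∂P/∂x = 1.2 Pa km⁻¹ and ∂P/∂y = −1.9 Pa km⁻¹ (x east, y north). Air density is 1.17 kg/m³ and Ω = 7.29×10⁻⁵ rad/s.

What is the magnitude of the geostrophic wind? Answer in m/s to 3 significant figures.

35.2 m/s

Coriolis parameter at 22°S:
f = 2Ω sin φ = 2 × 7.29×10⁻⁵ × sin 22° = 5.46×10⁻⁵ s⁻¹
In the Southern Hemisphere f is negative: f = −5.46×10⁻⁵ s⁻¹.
Component geostrophic relations (x east, y north):
u_g = −(1/(fρ)) ∂P/∂y,  v_g = (1/(fρ)) ∂P/∂x
u_g = −(−1.9×10⁻³)/(−5.46×10⁻⁵ × 1.17) = −29.7 m/s;  v_g = (1.2×10⁻³)/(−5.46×10⁻⁵ × 1.17) = −18.8 m/s
|V_g| = √(u_g² + v_g²) = 35.2 m/s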